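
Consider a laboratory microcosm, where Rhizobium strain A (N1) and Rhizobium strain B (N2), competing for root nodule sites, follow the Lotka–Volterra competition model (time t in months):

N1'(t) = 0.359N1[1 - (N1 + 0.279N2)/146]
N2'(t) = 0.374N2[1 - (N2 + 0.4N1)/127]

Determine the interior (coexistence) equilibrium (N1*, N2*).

N1* ≈ 124, N2* ≈ 77.2

Setting both brackets to zero gives the nullclines N1 + 0.279N2 = 146 and 0.4N1 + N2 = 127.
Substituting N2 = 127 - 0.4N1 into the first: N1(1 - 0.279·0.4) = 146 - 0.279·127.
So N1* = 111/0.888 = 124, and then N2* = 127 - 0.4·124 = 77.2.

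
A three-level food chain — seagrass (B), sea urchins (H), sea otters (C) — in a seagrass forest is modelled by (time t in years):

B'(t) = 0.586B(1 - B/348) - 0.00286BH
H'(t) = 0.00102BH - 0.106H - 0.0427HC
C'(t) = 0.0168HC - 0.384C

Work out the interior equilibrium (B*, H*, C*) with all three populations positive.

B* ≈ 309, H* ≈ 22.9, C* ≈ 4.9

From dC/dt = 0: 0.0168H* = 0.384, so H* = 22.9.
From dB/dt = 0: 0.586(1 - B*/348) = 0.00286·22.9, giving B* = 348·(1 - 0.112) = 309.
From dH/dt = 0: 0.00102·309 - 0.106 = 0.0427C*, so C* = 0.209/0.0427 = 4.9.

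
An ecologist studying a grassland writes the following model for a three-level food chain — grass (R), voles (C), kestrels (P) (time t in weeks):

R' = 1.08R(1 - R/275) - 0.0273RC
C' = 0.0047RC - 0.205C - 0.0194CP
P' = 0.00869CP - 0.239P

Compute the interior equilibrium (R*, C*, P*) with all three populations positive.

From dP/dt = 0: 0.00869C* = 0.239, so C* = 27.5.
From dR/dt = 0: 1.08(1 - R*/275) = 0.0273·27.5, giving R* = 275·(1 - 0.695) = 83.8.
From dC/dt = 0: 0.0047·83.8 - 0.205 = 0.0194P*, so P* = 0.189/0.0194 = 9.74.

R* ≈ 83.8, C* ≈ 27.5, P* ≈ 9.74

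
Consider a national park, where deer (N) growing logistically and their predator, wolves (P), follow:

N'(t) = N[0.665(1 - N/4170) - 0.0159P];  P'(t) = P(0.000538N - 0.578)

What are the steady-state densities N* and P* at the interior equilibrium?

N* ≈ 1070, P* ≈ 31

From dP/dt = 0 with P > 0: 0.000538N* = 0.578, so N* = 1070.
Substitute into dN/dt = 0: 0.665(1 - 1070/4170) = 0.0159P*.
The bracket is 0.742, giving P* = 0.494/0.0159 = 31.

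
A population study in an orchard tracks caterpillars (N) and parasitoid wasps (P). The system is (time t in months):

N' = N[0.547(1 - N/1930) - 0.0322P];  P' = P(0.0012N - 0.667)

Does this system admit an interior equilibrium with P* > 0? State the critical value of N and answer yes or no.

The predator equation gives dP/dt > 0 only when N > 0.667/0.0012 = 556.
Without the predator, N → K = 1930. Since 1930 > 556, the predator can invade and persist.

Threshold N = 556; K > 556, so yes, the predator persists.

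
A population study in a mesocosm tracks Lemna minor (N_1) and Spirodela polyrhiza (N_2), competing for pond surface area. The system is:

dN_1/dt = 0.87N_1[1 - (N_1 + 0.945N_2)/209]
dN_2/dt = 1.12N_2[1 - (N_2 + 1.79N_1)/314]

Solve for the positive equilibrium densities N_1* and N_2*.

Setting both brackets to zero gives the nullclines N_1 + 0.945N_2 = 209 and 1.79N_1 + N_2 = 314.
Substituting N_2 = 314 - 1.79N_1 into the first: N_1(1 - 0.945·1.79) = 209 - 0.945·314.
So N_1* = -87.7/-0.692 = 127, and then N_2* = 314 - 1.79·127 = 86.9.

N_1* ≈ 127, N_2* ≈ 86.9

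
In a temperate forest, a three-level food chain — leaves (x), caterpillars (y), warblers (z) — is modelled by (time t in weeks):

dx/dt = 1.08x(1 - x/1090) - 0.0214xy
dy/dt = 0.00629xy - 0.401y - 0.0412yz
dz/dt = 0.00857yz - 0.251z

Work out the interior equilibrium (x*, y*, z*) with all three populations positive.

From dz/dt = 0: 0.00857y* = 0.251, so y* = 29.3.
From dx/dt = 0: 1.08(1 - x*/1090) = 0.0214·29.3, giving x* = 1090·(1 - 0.58) = 457.
From dy/dt = 0: 0.00629·457 - 0.401 = 0.0412z*, so z* = 2.48/0.0412 = 60.1.

x* ≈ 457, y* ≈ 29.3, z* ≈ 60.1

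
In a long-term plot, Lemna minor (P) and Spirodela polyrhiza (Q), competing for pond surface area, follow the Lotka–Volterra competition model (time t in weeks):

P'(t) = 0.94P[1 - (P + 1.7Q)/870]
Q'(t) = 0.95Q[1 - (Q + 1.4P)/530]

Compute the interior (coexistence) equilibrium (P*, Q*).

Setting both brackets to zero gives the nullclines P + 1.7Q = 870 and 1.4P + Q = 530.
Substituting Q = 530 - 1.4P into the first: P(1 - 1.7·1.4) = 870 - 1.7·530.
So P* = -31/-1.38 = 22.5, and then Q* = 530 - 1.4·22.5 = 499.

P* ≈ 22.5, Q* ≈ 499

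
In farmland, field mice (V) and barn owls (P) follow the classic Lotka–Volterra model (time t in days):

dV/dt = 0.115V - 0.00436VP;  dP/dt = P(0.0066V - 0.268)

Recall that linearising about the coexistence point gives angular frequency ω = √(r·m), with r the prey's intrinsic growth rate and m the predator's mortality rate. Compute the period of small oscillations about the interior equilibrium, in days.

Here r = 0.115 and m = 0.268, so r·m = 0.0308.
ω = √0.0308 = 0.176 per day, hence T = 2π/ω ≈ 35.8 days.

T ≈ 35.8 days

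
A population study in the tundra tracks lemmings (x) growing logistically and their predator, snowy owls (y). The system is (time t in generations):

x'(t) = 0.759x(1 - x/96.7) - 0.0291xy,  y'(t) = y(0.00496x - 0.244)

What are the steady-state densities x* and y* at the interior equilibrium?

From dy/dt = 0 with y > 0: 0.00496x* = 0.244, so x* = 49.2.
Substitute into dx/dt = 0: 0.759(1 - 49.2/96.7) = 0.0291y*.
The bracket is 0.491, giving y* = 0.373/0.0291 = 12.8.

x* ≈ 49.2, y* ≈ 12.8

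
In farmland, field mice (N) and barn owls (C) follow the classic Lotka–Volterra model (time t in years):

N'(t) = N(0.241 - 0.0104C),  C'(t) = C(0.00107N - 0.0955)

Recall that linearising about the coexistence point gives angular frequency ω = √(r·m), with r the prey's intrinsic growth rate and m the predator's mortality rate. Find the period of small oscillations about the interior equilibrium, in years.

T ≈ 41.4 years

Here r = 0.241 and m = 0.0955, so r·m = 0.023.
ω = √0.023 = 0.152 per year, hence T = 2π/ω ≈ 41.4 years.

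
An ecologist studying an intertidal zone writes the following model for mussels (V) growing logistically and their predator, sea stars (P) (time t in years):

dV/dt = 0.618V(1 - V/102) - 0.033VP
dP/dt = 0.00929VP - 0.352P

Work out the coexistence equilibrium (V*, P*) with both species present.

From dP/dt = 0 with P > 0: 0.00929V* = 0.352, so V* = 37.9.
Substitute into dV/dt = 0: 0.618(1 - 37.9/102) = 0.033P*.
The bracket is 0.629, giving P* = 0.388/0.033 = 11.8.

V* ≈ 37.9, P* ≈ 11.8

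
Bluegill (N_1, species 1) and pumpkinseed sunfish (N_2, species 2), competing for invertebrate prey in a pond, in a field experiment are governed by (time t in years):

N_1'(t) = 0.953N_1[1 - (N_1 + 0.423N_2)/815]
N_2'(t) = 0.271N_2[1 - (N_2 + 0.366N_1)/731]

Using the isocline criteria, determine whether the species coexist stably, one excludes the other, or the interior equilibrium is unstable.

Compare the nullcline intercepts: K1/α12 = 815/0.423 = 1930 > K2 = 731; K2/α21 = 731/0.366 = 2000 > K1 = 815.
Since both inequalities hold, each species can invade when rare, so the interior equilibrium is stable.

stable coexistence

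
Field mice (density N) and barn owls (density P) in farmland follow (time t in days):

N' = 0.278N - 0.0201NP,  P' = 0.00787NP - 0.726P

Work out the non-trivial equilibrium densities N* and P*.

N* ≈ 92.2, P* ≈ 13.8

Set dP/dt = 0 with P > 0: 0.00787N - 0.726 = 0, so N* = 0.726/0.00787 = 92.2.
Set dN/dt = 0 with N > 0: 0.278 - 0.0201P = 0, so P* = 0.278/0.0201 = 13.8.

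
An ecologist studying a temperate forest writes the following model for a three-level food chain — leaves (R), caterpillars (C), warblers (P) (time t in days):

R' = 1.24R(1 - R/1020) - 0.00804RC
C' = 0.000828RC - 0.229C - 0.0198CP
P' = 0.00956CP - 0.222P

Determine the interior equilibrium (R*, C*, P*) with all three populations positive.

R* ≈ 866, C* ≈ 23.2, P* ≈ 24.7

From dP/dt = 0: 0.00956C* = 0.222, so C* = 23.2.
From dR/dt = 0: 1.24(1 - R*/1020) = 0.00804·23.2, giving R* = 1020·(1 - 0.151) = 866.
From dC/dt = 0: 0.000828·866 - 0.229 = 0.0198P*, so P* = 0.488/0.0198 = 24.7.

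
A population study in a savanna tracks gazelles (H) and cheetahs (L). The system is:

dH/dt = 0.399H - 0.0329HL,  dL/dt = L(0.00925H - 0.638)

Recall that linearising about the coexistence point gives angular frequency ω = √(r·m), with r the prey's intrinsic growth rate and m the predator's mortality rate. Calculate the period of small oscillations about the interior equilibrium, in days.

Here r = 0.399 and m = 0.638, so r·m = 0.255.
ω = √0.255 = 0.505 per day, hence T = 2π/ω ≈ 12.5 days.

T ≈ 12.5 days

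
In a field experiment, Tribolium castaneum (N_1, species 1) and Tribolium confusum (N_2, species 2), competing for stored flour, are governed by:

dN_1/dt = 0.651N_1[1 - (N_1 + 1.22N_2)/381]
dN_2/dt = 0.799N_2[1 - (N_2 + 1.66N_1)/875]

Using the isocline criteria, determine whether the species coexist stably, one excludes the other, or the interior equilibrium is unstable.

Compare the nullcline intercepts: K1/α12 = 381/1.22 = 312 < K2 = 875; K2/α21 = 875/1.66 = 527 > K1 = 381.
Since the inequalities point opposite ways, species 2 can invade but species 1 cannot.

species 2 excludes species 1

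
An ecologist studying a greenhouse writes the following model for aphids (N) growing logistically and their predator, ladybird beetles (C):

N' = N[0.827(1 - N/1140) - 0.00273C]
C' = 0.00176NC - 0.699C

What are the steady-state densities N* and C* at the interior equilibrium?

N* ≈ 397, C* ≈ 197

From dC/dt = 0 with C > 0: 0.00176N* = 0.699, so N* = 397.
Substitute into dN/dt = 0: 0.827(1 - 397/1140) = 0.00273C*.
The bracket is 0.652, giving C* = 0.539/0.00273 = 197.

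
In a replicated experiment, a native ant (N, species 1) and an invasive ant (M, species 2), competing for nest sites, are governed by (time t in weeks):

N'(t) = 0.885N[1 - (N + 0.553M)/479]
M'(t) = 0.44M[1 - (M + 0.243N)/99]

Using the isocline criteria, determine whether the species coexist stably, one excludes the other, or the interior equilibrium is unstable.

Compare the nullcline intercepts: K1/α12 = 479/0.553 = 866 > K2 = 99; K2/α21 = 99/0.243 = 407 < K1 = 479.
Since the inequalities point opposite ways, species 1 can invade but species 2 cannot.

species 1 excludes species 2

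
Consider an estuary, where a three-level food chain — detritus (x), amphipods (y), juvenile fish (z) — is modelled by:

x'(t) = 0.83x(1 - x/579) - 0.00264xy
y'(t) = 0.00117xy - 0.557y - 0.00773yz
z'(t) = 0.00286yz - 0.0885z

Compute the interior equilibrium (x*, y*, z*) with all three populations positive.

From dz/dt = 0: 0.00286y* = 0.0885, so y* = 30.9.
From dx/dt = 0: 0.83(1 - x*/579) = 0.00264·30.9, giving x* = 579·(1 - 0.0984) = 522.
From dy/dt = 0: 0.00117·522 - 0.557 = 0.00773z*, so z* = 0.0538/0.00773 = 6.95.

x* ≈ 522, y* ≈ 30.9, z* ≈ 6.95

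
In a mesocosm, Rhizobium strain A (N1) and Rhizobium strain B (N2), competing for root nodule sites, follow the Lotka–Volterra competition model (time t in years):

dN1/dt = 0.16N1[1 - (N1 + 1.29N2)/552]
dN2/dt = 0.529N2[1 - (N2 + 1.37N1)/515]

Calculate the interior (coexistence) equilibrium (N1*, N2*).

N1* ≈ 146, N2* ≈ 314

Setting both brackets to zero gives the nullclines N1 + 1.29N2 = 552 and 1.37N1 + N2 = 515.
Substituting N2 = 515 - 1.37N1 into the first: N1(1 - 1.29·1.37) = 552 - 1.29·515.
So N1* = -112/-0.767 = 146, and then N2* = 515 - 1.37·146 = 314.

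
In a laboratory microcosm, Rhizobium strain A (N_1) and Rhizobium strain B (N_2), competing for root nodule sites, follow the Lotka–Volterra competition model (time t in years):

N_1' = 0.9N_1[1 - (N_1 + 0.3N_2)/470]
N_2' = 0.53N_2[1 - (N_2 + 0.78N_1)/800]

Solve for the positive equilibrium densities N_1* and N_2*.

N_1* ≈ 300, N_2* ≈ 566

Setting both brackets to zero gives the nullclines N_1 + 0.3N_2 = 470 and 0.78N_1 + N_2 = 800.
Substituting N_2 = 800 - 0.78N_1 into the first: N_1(1 - 0.3·0.78) = 470 - 0.3·800.
So N_1* = 230/0.766 = 300, and then N_2* = 800 - 0.78·300 = 566.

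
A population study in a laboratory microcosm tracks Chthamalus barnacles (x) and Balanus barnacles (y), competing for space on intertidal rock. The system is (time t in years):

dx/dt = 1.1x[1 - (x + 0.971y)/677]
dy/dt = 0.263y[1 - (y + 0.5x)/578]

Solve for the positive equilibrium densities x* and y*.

x* ≈ 225, y* ≈ 466

Setting both brackets to zero gives the nullclines x + 0.971y = 677 and 0.5x + y = 578.
Substituting y = 578 - 0.5x into the first: x(1 - 0.971·0.5) = 677 - 0.971·578.
So x* = 116/0.514 = 225, and then y* = 578 - 0.5·225 = 466.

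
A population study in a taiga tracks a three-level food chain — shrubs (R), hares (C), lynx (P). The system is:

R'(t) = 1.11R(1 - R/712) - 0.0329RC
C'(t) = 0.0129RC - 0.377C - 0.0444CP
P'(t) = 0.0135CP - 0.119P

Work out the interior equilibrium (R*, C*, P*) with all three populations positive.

R* ≈ 526, C* ≈ 8.81, P* ≈ 144

From dP/dt = 0: 0.0135C* = 0.119, so C* = 8.81.
From dR/dt = 0: 1.11(1 - R*/712) = 0.0329·8.81, giving R* = 712·(1 - 0.261) = 526.
From dC/dt = 0: 0.0129·526 - 0.377 = 0.0444P*, so P* = 6.41/0.0444 = 144.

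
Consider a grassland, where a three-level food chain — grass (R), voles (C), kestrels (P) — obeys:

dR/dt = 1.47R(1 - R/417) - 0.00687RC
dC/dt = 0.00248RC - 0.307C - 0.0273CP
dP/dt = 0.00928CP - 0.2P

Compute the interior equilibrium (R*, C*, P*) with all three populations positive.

R* ≈ 375, C* ≈ 21.6, P* ≈ 22.8

From dP/dt = 0: 0.00928C* = 0.2, so C* = 21.6.
From dR/dt = 0: 1.47(1 - R*/417) = 0.00687·21.6, giving R* = 417·(1 - 0.101) = 375.
From dC/dt = 0: 0.00248·375 - 0.307 = 0.0273P*, so P* = 0.623/0.0273 = 22.8.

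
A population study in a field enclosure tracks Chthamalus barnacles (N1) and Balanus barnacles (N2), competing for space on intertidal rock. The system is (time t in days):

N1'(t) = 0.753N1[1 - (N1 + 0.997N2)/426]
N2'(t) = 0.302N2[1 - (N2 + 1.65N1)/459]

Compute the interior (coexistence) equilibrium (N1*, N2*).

N1* ≈ 49, N2* ≈ 378

Setting both brackets to zero gives the nullclines N1 + 0.997N2 = 426 and 1.65N1 + N2 = 459.
Substituting N2 = 459 - 1.65N1 into the first: N1(1 - 0.997·1.65) = 426 - 0.997·459.
So N1* = -31.6/-0.645 = 49, and then N2* = 459 - 1.65·49 = 378.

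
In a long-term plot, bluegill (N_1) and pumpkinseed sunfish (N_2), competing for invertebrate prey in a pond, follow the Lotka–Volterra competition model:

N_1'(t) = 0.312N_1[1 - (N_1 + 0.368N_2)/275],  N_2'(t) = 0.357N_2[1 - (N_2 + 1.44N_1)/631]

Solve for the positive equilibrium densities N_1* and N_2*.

Setting both brackets to zero gives the nullclines N_1 + 0.368N_2 = 275 and 1.44N_1 + N_2 = 631.
Substituting N_2 = 631 - 1.44N_1 into the first: N_1(1 - 0.368·1.44) = 275 - 0.368·631.
So N_1* = 42.8/0.47 = 91, and then N_2* = 631 - 1.44·91 = 500.

N_1* ≈ 91, N_2* ≈ 500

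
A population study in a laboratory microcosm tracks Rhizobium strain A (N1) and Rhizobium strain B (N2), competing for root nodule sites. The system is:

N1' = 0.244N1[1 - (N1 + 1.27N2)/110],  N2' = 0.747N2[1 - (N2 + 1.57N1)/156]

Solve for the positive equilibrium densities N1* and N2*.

Setting both brackets to zero gives the nullclines N1 + 1.27N2 = 110 and 1.57N1 + N2 = 156.
Substituting N2 = 156 - 1.57N1 into the first: N1(1 - 1.27·1.57) = 110 - 1.27·156.
So N1* = -88.1/-0.994 = 88.7, and then N2* = 156 - 1.57·88.7 = 16.8.

N1* ≈ 88.7, N2* ≈ 16.8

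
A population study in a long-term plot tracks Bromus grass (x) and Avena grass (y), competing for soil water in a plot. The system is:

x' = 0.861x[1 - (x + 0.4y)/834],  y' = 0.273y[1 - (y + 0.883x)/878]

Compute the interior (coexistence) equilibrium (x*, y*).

Setting both brackets to zero gives the nullclines x + 0.4y = 834 and 0.883x + y = 878.
Substituting y = 878 - 0.883x into the first: x(1 - 0.4·0.883) = 834 - 0.4·878.
So x* = 483/0.647 = 746, and then y* = 878 - 0.883·746 = 219.

x* ≈ 746, y* ≈ 219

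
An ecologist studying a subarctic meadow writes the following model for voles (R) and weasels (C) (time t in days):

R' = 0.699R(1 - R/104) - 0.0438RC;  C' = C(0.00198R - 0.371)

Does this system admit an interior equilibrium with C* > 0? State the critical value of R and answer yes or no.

Threshold R = 187; K < 187, so no, the predator goes extinct.

The predator equation gives dC/dt > 0 only when R > 0.371/0.00198 = 187.
Without the predator, R → K = 104. Since 104 < 187, the predator cannot invade.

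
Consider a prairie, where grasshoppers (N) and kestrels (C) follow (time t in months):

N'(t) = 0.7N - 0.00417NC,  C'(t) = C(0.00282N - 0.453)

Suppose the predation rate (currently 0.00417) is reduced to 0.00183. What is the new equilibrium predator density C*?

At the interior fixed point, setting dN/dt = 0 with N > 0 fixes C* = (prey growth rate)/(NC coefficient) — independent of the other coefficients.
With the change, C* = 0.7/0.00183 = 383; it rises from 168.

C* ≈ 383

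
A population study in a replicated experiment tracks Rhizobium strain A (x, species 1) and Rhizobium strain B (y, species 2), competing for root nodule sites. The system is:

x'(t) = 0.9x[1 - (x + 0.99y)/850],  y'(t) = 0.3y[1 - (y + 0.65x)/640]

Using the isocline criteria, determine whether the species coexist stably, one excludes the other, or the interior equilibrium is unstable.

Compare the nullcline intercepts: K1/α12 = 850/0.99 = 859 > K2 = 640; K2/α21 = 640/0.65 = 985 > K1 = 850.
Since both inequalities hold, each species can invade when rare, so the interior equilibrium is stable.

stable coexistence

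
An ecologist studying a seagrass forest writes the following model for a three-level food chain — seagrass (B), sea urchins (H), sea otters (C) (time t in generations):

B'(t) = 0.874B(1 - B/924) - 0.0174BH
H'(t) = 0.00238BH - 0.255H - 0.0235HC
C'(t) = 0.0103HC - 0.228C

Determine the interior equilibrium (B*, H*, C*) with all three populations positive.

From dC/dt = 0: 0.0103H* = 0.228, so H* = 22.1.
From dB/dt = 0: 0.874(1 - B*/924) = 0.0174·22.1, giving B* = 924·(1 - 0.441) = 517.
From dH/dt = 0: 0.00238·517 - 0.255 = 0.0235C*, so C* = 0.975/0.0235 = 41.5.

B* ≈ 517, H* ≈ 22.1, C* ≈ 41.5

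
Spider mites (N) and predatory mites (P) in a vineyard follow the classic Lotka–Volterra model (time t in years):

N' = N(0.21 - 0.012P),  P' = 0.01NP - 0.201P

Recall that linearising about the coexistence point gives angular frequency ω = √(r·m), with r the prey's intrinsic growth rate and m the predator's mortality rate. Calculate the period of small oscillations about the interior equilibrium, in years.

T ≈ 30.6 years

Here r = 0.21 and m = 0.201, so r·m = 0.0422.
ω = √0.0422 = 0.205 per year, hence T = 2π/ω ≈ 30.6 years.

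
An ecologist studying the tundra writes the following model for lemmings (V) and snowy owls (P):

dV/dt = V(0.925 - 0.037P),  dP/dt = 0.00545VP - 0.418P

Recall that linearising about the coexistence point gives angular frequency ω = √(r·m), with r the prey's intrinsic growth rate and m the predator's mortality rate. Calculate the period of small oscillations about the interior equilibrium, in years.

Here r = 0.925 and m = 0.418, so r·m = 0.387.
ω = √0.387 = 0.622 per year, hence T = 2π/ω ≈ 10.1 years.

T ≈ 10.1 years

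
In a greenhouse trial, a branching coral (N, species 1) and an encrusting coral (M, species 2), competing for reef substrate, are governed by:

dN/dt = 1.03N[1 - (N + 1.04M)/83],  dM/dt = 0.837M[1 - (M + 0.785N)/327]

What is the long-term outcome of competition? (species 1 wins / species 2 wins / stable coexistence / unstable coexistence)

species 2 excludes species 1

Compare the nullcline intercepts: K1/α12 = 83/1.04 = 79.8 < K2 = 327; K2/α21 = 327/0.785 = 417 > K1 = 83.
Since the inequalities point opposite ways, species 2 can invade but species 1 cannot.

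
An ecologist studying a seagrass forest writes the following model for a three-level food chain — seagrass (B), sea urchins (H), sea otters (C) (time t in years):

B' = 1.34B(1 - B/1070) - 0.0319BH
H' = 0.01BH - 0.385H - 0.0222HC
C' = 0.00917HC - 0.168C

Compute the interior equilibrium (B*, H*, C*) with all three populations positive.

B* ≈ 603, H* ≈ 18.3, C* ≈ 254

From dC/dt = 0: 0.00917H* = 0.168, so H* = 18.3.
From dB/dt = 0: 1.34(1 - B*/1070) = 0.0319·18.3, giving B* = 1070·(1 - 0.436) = 603.
From dH/dt = 0: 0.01·603 - 0.385 = 0.0222C*, so C* = 5.65/0.0222 = 254.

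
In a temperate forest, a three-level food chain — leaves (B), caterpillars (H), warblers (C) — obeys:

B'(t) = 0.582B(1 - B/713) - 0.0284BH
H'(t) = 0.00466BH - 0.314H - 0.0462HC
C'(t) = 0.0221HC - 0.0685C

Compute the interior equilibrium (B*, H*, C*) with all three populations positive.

B* ≈ 605, H* ≈ 3.1, C* ≈ 54.2

From dC/dt = 0: 0.0221H* = 0.0685, so H* = 3.1.
From dB/dt = 0: 0.582(1 - B*/713) = 0.0284·3.1, giving B* = 713·(1 - 0.151) = 605.
From dH/dt = 0: 0.00466·605 - 0.314 = 0.0462C*, so C* = 2.51/0.0462 = 54.2.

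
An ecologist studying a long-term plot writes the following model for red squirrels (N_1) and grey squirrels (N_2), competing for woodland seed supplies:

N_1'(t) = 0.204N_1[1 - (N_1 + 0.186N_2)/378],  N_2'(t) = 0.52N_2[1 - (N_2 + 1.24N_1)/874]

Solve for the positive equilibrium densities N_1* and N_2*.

N_1* ≈ 280, N_2* ≈ 527

Setting both brackets to zero gives the nullclines N_1 + 0.186N_2 = 378 and 1.24N_1 + N_2 = 874.
Substituting N_2 = 874 - 1.24N_1 into the first: N_1(1 - 0.186·1.24) = 378 - 0.186·874.
So N_1* = 215/0.769 = 280, and then N_2* = 874 - 1.24·280 = 527.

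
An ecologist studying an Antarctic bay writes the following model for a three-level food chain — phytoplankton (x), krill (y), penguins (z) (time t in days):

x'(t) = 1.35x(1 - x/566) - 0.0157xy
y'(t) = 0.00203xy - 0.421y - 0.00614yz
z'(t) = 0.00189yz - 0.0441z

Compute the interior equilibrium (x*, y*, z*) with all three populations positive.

From dz/dt = 0: 0.00189y* = 0.0441, so y* = 23.3.
From dx/dt = 0: 1.35(1 - x*/566) = 0.0157·23.3, giving x* = 566·(1 - 0.271) = 412.
From dy/dt = 0: 0.00203·412 - 0.421 = 0.00614z*, so z* = 0.416/0.00614 = 67.8.

x* ≈ 412, y* ≈ 23.3, z* ≈ 67.8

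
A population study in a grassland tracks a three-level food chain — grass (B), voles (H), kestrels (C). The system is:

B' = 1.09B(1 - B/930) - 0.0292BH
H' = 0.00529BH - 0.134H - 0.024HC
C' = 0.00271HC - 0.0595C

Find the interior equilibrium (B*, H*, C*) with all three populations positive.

From dC/dt = 0: 0.00271H* = 0.0595, so H* = 22.
From dB/dt = 0: 1.09(1 - B*/930) = 0.0292·22, giving B* = 930·(1 - 0.588) = 383.
From dH/dt = 0: 0.00529·383 - 0.134 = 0.024C*, so C* = 1.89/0.024 = 78.8.

B* ≈ 383, H* ≈ 22, C* ≈ 78.8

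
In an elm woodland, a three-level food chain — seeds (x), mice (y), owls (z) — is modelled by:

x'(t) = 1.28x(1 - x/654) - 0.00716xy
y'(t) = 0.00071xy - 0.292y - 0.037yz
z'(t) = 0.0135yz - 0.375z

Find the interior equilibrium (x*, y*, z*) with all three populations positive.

x* ≈ 552, y* ≈ 27.8, z* ≈ 2.71

From dz/dt = 0: 0.0135y* = 0.375, so y* = 27.8.
From dx/dt = 0: 1.28(1 - x*/654) = 0.00716·27.8, giving x* = 654·(1 - 0.155) = 552.
From dy/dt = 0: 0.00071·552 - 0.292 = 0.037z*, so z* = 0.1/0.037 = 2.71.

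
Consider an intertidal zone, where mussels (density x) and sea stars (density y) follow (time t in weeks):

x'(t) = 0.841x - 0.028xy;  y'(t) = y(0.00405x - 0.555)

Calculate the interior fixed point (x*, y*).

Set dy/dt = 0 with y > 0: 0.00405x - 0.555 = 0, so x* = 0.555/0.00405 = 137.
Set dx/dt = 0 with x > 0: 0.841 - 0.028y = 0, so y* = 0.841/0.028 = 30.

x* ≈ 137, y* ≈ 30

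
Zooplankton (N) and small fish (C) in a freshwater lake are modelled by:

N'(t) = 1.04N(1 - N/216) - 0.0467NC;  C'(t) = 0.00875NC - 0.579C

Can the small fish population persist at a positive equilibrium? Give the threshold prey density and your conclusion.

Threshold N = 66.2; K > 66.2, so yes, the predator persists.

The predator equation gives dC/dt > 0 only when N > 0.579/0.00875 = 66.2.
Without the predator, N → K = 216. Since 216 > 66.2, the predator can invade and persist.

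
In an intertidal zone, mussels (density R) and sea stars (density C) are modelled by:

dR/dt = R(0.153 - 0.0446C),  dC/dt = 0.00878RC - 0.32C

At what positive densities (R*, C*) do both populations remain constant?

R* ≈ 36.4, C* ≈ 3.43

Set dC/dt = 0 with C > 0: 0.00878R - 0.32 = 0, so R* = 0.32/0.00878 = 36.4.
Set dR/dt = 0 with R > 0: 0.153 - 0.0446C = 0, so C* = 0.153/0.0446 = 3.43.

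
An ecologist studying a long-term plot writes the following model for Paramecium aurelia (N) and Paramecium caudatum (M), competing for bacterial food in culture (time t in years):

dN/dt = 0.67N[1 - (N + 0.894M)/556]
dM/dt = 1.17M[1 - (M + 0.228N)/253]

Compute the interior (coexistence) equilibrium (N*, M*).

N* ≈ 414, M* ≈ 159

Setting both brackets to zero gives the nullclines N + 0.894M = 556 and 0.228N + M = 253.
Substituting M = 253 - 0.228N into the first: N(1 - 0.894·0.228) = 556 - 0.894·253.
So N* = 330/0.796 = 414, and then M* = 253 - 0.228·414 = 159.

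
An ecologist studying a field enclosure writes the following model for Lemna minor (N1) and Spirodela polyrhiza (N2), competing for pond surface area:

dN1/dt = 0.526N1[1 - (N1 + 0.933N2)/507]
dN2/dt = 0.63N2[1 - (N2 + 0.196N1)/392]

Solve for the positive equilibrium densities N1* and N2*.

N1* ≈ 173, N2* ≈ 358

Setting both brackets to zero gives the nullclines N1 + 0.933N2 = 507 and 0.196N1 + N2 = 392.
Substituting N2 = 392 - 0.196N1 into the first: N1(1 - 0.933·0.196) = 507 - 0.933·392.
So N1* = 141/0.817 = 173, and then N2* = 392 - 0.196·173 = 358.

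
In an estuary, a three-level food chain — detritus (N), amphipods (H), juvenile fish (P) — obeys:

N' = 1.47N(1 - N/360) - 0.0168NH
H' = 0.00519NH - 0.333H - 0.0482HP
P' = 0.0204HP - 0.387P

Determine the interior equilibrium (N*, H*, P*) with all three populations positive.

From dP/dt = 0: 0.0204H* = 0.387, so H* = 19.
From dN/dt = 0: 1.47(1 - N*/360) = 0.0168·19, giving N* = 360·(1 - 0.217) = 282.
From dH/dt = 0: 0.00519·282 - 0.333 = 0.0482P*, so P* = 1.13/0.0482 = 23.5.

N* ≈ 282, H* ≈ 19, P* ≈ 23.5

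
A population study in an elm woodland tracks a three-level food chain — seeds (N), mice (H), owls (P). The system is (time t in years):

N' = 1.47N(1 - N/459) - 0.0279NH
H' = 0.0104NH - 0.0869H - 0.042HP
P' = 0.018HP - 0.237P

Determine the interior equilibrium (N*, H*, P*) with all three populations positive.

N* ≈ 344, H* ≈ 13.2, P* ≈ 83.2

From dP/dt = 0: 0.018H* = 0.237, so H* = 13.2.
From dN/dt = 0: 1.47(1 - N*/459) = 0.0279·13.2, giving N* = 459·(1 - 0.25) = 344.
From dH/dt = 0: 0.0104·344 - 0.0869 = 0.042P*, so P* = 3.49/0.042 = 83.2.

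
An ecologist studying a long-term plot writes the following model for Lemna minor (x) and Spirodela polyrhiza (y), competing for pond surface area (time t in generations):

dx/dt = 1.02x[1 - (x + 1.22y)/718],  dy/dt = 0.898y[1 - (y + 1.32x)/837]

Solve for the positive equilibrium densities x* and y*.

Setting both brackets to zero gives the nullclines x + 1.22y = 718 and 1.32x + y = 837.
Substituting y = 837 - 1.32x into the first: x(1 - 1.22·1.32) = 718 - 1.22·837.
So x* = -303/-0.61 = 497, and then y* = 837 - 1.32·497 = 181.

x* ≈ 497, y* ≈ 181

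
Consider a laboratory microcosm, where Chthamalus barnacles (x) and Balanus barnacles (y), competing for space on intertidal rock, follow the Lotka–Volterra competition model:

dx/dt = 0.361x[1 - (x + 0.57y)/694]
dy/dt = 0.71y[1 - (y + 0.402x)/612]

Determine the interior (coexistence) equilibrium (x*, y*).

Setting both brackets to zero gives the nullclines x + 0.57y = 694 and 0.402x + y = 612.
Substituting y = 612 - 0.402x into the first: x(1 - 0.57·0.402) = 694 - 0.57·612.
So x* = 345/0.771 = 448, and then y* = 612 - 0.402·448 = 432.

x* ≈ 448, y* ≈ 432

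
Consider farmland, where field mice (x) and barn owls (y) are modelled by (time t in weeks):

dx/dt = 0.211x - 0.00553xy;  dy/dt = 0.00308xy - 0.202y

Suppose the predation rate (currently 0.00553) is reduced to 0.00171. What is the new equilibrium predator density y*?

At the interior fixed point, setting dx/dt = 0 with x > 0 fixes y* = (prey growth rate)/(xy coefficient) — independent of the other coefficients.
With the change, y* = 0.211/0.00171 = 123; it rises from 38.2.

y* ≈ 123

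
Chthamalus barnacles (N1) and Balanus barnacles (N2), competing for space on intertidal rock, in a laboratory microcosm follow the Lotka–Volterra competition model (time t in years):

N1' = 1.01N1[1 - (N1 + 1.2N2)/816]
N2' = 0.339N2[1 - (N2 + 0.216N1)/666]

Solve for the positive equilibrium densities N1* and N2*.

N1* ≈ 22.7, N2* ≈ 661

Setting both brackets to zero gives the nullclines N1 + 1.2N2 = 816 and 0.216N1 + N2 = 666.
Substituting N2 = 666 - 0.216N1 into the first: N1(1 - 1.2·0.216) = 816 - 1.2·666.
So N1* = 16.8/0.741 = 22.7, and then N2* = 666 - 0.216·22.7 = 661.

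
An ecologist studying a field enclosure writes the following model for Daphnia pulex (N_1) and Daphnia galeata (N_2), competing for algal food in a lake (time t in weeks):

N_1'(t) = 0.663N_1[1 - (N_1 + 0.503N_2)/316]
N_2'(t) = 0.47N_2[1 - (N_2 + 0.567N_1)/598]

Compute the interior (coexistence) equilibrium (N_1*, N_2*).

N_1* ≈ 21.3, N_2* ≈ 586

Setting both brackets to zero gives the nullclines N_1 + 0.503N_2 = 316 and 0.567N_1 + N_2 = 598.
Substituting N_2 = 598 - 0.567N_1 into the first: N_1(1 - 0.503·0.567) = 316 - 0.503·598.
So N_1* = 15.2/0.715 = 21.3, and then N_2* = 598 - 0.567·21.3 = 586.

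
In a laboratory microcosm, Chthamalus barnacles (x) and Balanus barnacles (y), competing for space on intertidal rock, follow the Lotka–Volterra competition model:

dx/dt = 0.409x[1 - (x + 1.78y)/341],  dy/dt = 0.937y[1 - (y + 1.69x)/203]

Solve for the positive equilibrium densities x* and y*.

x* ≈ 10.1, y* ≈ 186

Setting both brackets to zero gives the nullclines x + 1.78y = 341 and 1.69x + y = 203.
Substituting y = 203 - 1.69x into the first: x(1 - 1.78·1.69) = 341 - 1.78·203.
So x* = -20.3/-2.01 = 10.1, and then y* = 203 - 1.69·10.1 = 186.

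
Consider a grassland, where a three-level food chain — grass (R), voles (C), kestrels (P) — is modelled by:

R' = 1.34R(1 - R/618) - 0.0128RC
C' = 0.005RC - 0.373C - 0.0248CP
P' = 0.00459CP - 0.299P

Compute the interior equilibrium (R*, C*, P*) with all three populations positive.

From dP/dt = 0: 0.00459C* = 0.299, so C* = 65.1.
From dR/dt = 0: 1.34(1 - R*/618) = 0.0128·65.1, giving R* = 618·(1 - 0.622) = 233.
From dC/dt = 0: 0.005·233 - 0.373 = 0.0248P*, so P* = 0.794/0.0248 = 32.

R* ≈ 233, C* ≈ 65.1, P* ≈ 32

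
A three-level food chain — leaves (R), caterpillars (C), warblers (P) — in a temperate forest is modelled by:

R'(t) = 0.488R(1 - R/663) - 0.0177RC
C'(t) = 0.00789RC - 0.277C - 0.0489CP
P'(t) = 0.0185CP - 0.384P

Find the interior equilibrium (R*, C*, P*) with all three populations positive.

R* ≈ 164, C* ≈ 20.8, P* ≈ 20.8

From dP/dt = 0: 0.0185C* = 0.384, so C* = 20.8.
From dR/dt = 0: 0.488(1 - R*/663) = 0.0177·20.8, giving R* = 663·(1 - 0.753) = 164.
From dC/dt = 0: 0.00789·164 - 0.277 = 0.0489P*, so P* = 1.02/0.0489 = 20.8.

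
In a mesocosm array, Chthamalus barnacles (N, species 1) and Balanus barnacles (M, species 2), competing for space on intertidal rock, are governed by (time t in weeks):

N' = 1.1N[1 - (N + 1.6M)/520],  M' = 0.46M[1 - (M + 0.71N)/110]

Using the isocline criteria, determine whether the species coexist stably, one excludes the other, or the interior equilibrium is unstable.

species 1 excludes species 2

Compare the nullcline intercepts: K1/α12 = 520/1.6 = 325 > K2 = 110; K2/α21 = 110/0.71 = 155 < K1 = 520.
Since the inequalities point opposite ways, species 1 can invade but species 2 cannot.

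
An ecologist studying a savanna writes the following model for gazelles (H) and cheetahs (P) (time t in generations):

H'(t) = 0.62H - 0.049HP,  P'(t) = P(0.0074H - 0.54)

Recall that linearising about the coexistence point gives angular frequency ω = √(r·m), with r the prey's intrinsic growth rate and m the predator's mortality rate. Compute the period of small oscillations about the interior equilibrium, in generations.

Here r = 0.62 and m = 0.54, so r·m = 0.335.
ω = √0.335 = 0.579 per generation, hence T = 2π/ω ≈ 10.9 generations.

T ≈ 10.9 generations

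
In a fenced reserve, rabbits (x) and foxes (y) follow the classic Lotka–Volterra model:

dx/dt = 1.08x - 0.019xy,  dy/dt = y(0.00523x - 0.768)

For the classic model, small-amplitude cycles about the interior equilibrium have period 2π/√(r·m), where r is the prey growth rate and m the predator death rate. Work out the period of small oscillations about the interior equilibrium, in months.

T ≈ 6.9 months

Here r = 1.08 and m = 0.768, so r·m = 0.829.
ω = √0.829 = 0.911 per month, hence T = 2π/ω ≈ 6.9 months.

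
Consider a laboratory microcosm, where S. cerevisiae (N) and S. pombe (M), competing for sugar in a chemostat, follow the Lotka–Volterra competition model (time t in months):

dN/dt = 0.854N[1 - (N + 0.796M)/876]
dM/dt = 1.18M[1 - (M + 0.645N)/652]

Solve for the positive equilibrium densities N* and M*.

Setting both brackets to zero gives the nullclines N + 0.796M = 876 and 0.645N + M = 652.
Substituting M = 652 - 0.645N into the first: N(1 - 0.796·0.645) = 876 - 0.796·652.
So N* = 357/0.487 = 734, and then M* = 652 - 0.645·734 = 179.

N* ≈ 734, M* ≈ 179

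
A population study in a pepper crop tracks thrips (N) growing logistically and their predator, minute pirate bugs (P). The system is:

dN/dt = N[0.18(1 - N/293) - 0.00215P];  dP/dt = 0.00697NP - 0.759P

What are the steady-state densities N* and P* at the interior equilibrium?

N* ≈ 109, P* ≈ 52.6

From dP/dt = 0 with P > 0: 0.00697N* = 0.759, so N* = 109.
Substitute into dN/dt = 0: 0.18(1 - 109/293) = 0.00215P*.
The bracket is 0.628, giving P* = 0.113/0.00215 = 52.6.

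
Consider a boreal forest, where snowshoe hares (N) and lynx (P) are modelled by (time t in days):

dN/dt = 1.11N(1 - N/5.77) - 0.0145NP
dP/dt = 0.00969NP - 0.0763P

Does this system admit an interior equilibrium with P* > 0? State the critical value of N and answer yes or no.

The predator equation gives dP/dt > 0 only when N > 0.0763/0.00969 = 7.87.
Without the predator, N → K = 5.77. Since 5.77 < 7.87, the predator cannot invade.

Threshold N = 7.87; K < 7.87, so no, the predator goes extinct.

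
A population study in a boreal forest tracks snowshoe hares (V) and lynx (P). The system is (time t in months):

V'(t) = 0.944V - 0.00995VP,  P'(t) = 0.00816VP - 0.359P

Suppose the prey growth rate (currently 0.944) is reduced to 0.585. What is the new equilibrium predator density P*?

At the interior fixed point, setting dV/dt = 0 with V > 0 fixes P* = (prey growth rate)/(VP coefficient) — independent of the other coefficients.
With the change, P* = 0.585/0.00995 = 58.8; it falls from 94.9.

P* ≈ 58.8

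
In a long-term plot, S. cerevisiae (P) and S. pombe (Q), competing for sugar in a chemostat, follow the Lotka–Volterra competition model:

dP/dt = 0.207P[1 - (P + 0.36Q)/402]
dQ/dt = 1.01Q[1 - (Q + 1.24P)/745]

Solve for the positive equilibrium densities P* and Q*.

P* ≈ 242, Q* ≈ 445

Setting both brackets to zero gives the nullclines P + 0.36Q = 402 and 1.24P + Q = 745.
Substituting Q = 745 - 1.24P into the first: P(1 - 0.36·1.24) = 402 - 0.36·745.
So P* = 134/0.554 = 242, and then Q* = 745 - 1.24·242 = 445.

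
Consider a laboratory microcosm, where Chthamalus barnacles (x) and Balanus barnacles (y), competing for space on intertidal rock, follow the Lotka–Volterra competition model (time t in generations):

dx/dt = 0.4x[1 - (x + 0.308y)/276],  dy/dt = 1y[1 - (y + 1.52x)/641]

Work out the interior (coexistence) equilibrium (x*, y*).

Setting both brackets to zero gives the nullclines x + 0.308y = 276 and 1.52x + y = 641.
Substituting y = 641 - 1.52x into the first: x(1 - 0.308·1.52) = 276 - 0.308·641.
So x* = 78.6/0.532 = 148, and then y* = 641 - 1.52·148 = 416.

x* ≈ 148, y* ≈ 416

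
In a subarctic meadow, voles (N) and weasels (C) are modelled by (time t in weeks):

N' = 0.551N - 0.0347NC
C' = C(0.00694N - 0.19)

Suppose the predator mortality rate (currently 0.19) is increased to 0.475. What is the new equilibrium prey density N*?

N* ≈ 68.4

At the interior fixed point, setting dC/dt = 0 with C > 0 fixes N* = (predator death rate)/(NC coefficient) — independent of the other coefficients.
With the change, N* = 0.475/0.00694 = 68.4; it rises from 27.4.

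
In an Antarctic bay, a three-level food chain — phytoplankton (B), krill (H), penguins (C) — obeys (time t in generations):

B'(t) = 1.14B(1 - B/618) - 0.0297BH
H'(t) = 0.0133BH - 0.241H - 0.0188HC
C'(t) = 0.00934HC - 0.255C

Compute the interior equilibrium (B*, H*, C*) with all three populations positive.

From dC/dt = 0: 0.00934H* = 0.255, so H* = 27.3.
From dB/dt = 0: 1.14(1 - B*/618) = 0.0297·27.3, giving B* = 618·(1 - 0.711) = 178.
From dH/dt = 0: 0.0133·178 - 0.241 = 0.0188C*, so C* = 2.13/0.0188 = 113.

B* ≈ 178, H* ≈ 27.3, C* ≈ 113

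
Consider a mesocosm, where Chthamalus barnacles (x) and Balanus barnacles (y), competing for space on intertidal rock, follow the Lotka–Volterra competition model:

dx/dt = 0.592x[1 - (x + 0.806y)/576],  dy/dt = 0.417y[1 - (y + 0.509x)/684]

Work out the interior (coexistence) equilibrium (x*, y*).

x* ≈ 41.9, y* ≈ 663

Setting both brackets to zero gives the nullclines x + 0.806y = 576 and 0.509x + y = 684.
Substituting y = 684 - 0.509x into the first: x(1 - 0.806·0.509) = 576 - 0.806·684.
So x* = 24.7/0.59 = 41.9, and then y* = 684 - 0.509·41.9 = 663.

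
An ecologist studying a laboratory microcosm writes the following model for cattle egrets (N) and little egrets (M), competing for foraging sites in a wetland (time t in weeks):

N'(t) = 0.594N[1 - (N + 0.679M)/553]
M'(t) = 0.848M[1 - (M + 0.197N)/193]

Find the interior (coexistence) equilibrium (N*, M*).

Setting both brackets to zero gives the nullclines N + 0.679M = 553 and 0.197N + M = 193.
Substituting M = 193 - 0.197N into the first: N(1 - 0.679·0.197) = 553 - 0.679·193.
So N* = 422/0.866 = 487, and then M* = 193 - 0.197·487 = 97.

N* ≈ 487, M* ≈ 97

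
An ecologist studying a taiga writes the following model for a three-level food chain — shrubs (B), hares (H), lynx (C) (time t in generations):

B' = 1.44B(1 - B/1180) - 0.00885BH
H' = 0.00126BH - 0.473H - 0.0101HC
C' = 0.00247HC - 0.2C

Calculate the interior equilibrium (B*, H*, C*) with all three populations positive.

From dC/dt = 0: 0.00247H* = 0.2, so H* = 81.
From dB/dt = 0: 1.44(1 - B*/1180) = 0.00885·81, giving B* = 1180·(1 - 0.498) = 593.
From dH/dt = 0: 0.00126·593 - 0.473 = 0.0101C*, so C* = 0.274/0.0101 = 27.1.

B* ≈ 593, H* ≈ 81, C* ≈ 27.1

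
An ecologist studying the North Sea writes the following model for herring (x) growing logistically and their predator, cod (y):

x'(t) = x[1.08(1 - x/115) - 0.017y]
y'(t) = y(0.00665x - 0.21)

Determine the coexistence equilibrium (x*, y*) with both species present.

x* ≈ 31.6, y* ≈ 46.1

From dy/dt = 0 with y > 0: 0.00665x* = 0.21, so x* = 31.6.
Substitute into dx/dt = 0: 1.08(1 - 31.6/115) = 0.017y*.
The bracket is 0.725, giving y* = 0.783/0.017 = 46.1.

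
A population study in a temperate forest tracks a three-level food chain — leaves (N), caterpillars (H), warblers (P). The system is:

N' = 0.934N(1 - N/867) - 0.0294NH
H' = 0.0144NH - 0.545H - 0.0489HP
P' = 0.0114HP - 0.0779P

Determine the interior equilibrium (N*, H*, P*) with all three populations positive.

N* ≈ 681, H* ≈ 6.83, P* ≈ 189

From dP/dt = 0: 0.0114H* = 0.0779, so H* = 6.83.
From dN/dt = 0: 0.934(1 - N*/867) = 0.0294·6.83, giving N* = 867·(1 - 0.215) = 681.
From dH/dt = 0: 0.0144·681 - 0.545 = 0.0489P*, so P* = 9.25/0.0489 = 189.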